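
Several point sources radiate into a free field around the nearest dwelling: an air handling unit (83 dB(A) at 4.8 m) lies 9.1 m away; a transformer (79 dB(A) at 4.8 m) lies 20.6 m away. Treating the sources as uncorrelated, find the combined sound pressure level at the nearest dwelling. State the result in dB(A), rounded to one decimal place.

77.8 dB(A)

Apply inverse-square spreading to bring every level to the receiver, then sum 10^(L/10).
air handling unit: 83 − 20·log₁₀(9.1/4.8) = 83 − 5.56 = 77.44 dB(A).
transformer: 79 − 20·log₁₀(20.6/4.8) = 79 − 12.65 = 66.35 dB(A).
Σ 10^(L/10) = 5.983e+07 → L_total = 10·log₁₀(5.983e+07) = 77.77 dB(A).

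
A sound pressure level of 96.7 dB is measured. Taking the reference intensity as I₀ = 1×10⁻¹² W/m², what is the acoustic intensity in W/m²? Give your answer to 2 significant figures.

0.0047 W/m²

L = 10·log₁₀(I/I₀) ⇒ I = I₀·10^(L/10) = 10⁻¹² × 10^9.67.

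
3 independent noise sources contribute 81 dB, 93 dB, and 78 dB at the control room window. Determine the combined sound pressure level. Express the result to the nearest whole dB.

For uncorrelated sources the intensities add, so convert each level to linear form, sum, and take 10·log₁₀ of the total.
Σ 10^(L/10) = 10^(81/10) + 10^(93/10) + 10^(78/10) = 2.184e+09.
L_total = 10·log₁₀(2.184e+09) = 93.39 dB.

93 dB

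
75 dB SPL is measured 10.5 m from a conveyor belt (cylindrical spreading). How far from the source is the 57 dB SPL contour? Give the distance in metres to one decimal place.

662.5 m

For a line source L₁ − L₂ = 10·log₁₀(r₂/r₁), so r₂ = r₁·10^((L₁−L₂)/10).
r₂ = 10.5·10^((75−57)/10) = 10.5·10^(18.0/10) = 662.51 m.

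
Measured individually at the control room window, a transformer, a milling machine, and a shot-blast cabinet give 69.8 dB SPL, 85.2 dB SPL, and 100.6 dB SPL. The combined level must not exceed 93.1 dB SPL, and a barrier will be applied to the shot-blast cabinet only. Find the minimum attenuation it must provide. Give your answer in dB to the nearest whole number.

8 dB

Fixed contribution from the other sources: Σ 10^(L/10) = 10^(69.8/10) + 10^(85.2/10) = 3.407e+08 (85.32 dB SPL).
The limit corresponds to 10^(93.1/10) = 2.042e+09; subtracting the fixed part leaves 1.701e+09 for the shot-blast cabinet, i.e. 92.31 dB SPL.
So the shot-blast cabinet must be reduced from 100.6 to 92.31 dB SPL: IL = 8.29 dB.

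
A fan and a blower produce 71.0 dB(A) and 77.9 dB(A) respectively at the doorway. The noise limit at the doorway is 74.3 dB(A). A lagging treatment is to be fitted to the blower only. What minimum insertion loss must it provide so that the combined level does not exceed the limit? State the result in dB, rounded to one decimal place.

6.3 dB

The untreated sources together contribute 10^(71.0/10) = 1.259e+07, i.e. 71.00 dB(A).
To meet 74.3 dB(A) overall, the treated blower may contribute at most 10^(74.3/10) − 1.259e+07 = 1.433e+07, i.e. 71.56 dB(A).
So the blower must be reduced from 77.9 to 71.56 dB(A): IL = 6.34 dB.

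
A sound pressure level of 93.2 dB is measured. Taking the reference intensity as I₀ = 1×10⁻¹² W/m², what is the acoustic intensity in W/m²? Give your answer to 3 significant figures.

0.00209 W/m²

L = 10·log₁₀(I/I₀) ⇒ I = I₀·10^(L/10) = 10⁻¹² × 10^9.32.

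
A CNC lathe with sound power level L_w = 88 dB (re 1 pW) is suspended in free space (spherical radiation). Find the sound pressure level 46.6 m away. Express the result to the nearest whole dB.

The power spreads over a sphere of area 4π·r², so L_p = L_w − 10·log₁₀(4π·r²).
4π·r² = 2.729e+04 m², 10·log₁₀ of that is 44.360 dB.
L_p = 88 − 44.360 = 43.64 dB.

44 dB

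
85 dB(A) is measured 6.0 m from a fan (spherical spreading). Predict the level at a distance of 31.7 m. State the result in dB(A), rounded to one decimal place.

70.5 dB(A)

Spherical spreading from a point source gives a 20·log₁₀(r₂/r₁) drop.
L₂ = 85 − 20·log₁₀(31.7/6.0) = 85 − 14.458 = 70.54 dB(A).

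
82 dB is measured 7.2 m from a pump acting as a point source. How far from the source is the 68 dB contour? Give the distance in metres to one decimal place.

For a point source L₁ − L₂ = 20·log₁₀(r₂/r₁), so r₂ = r₁·10^((L₁−L₂)/20).
r₂ = 7.2·10^((82−68)/20) = 7.2·10^(14.0/20) = 36.09 m.

36.1 m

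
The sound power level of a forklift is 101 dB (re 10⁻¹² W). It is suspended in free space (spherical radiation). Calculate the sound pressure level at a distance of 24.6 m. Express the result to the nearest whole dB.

62 dB

Free-field spherical radiation: L_p = L_w − 10·log₁₀(4π·r²), r = 24.6 m.
4π·r² = 7605 m², 10·log₁₀ of that is 38.811 dB.
L_p = 101 − 38.811 = 62.19 dB.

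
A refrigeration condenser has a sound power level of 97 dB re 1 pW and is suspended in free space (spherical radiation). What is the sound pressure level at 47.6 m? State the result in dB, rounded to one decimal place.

52.5 dB

L_p = L_w − 10·log₁₀(4π·r²) with r = 47.6 m.
4π·r² = 2.847e+04 m², 10·log₁₀ of that is 44.544 dB.
L_p = 97 − 44.544 = 52.46 dB.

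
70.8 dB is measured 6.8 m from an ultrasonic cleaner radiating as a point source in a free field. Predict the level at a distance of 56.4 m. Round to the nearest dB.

For a point source, L₂ = L₁ − 20·log₁₀(r₂/r₁).
L₂ = 70.8 − 20·log₁₀(56.4/6.8) = 70.8 − 18.375 = 52.42 dB.

52 dB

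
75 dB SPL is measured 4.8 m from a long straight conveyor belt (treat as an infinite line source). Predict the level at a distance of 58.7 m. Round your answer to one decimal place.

64.1 dB SPL

For a line source, L₂ = L₁ − 10·log₁₀(r₂/r₁).
L₂ = 75 − 10·log₁₀(58.7/4.8) = 75 − 10.874 = 64.13 dB SPL.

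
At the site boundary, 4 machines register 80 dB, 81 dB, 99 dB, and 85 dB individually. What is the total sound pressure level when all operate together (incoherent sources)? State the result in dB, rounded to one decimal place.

99.3 dB

For uncorrelated sources the intensities add, so convert each level to linear form, sum, and take 10·log₁₀ of the total.
Σ 10^(L/10) = 10^(80/10) + 10^(81/10) + 10^(99/10) + 10^(85/10) = 8.485e+09.
L_total = 10·log₁₀(8.485e+09) = 99.29 dB.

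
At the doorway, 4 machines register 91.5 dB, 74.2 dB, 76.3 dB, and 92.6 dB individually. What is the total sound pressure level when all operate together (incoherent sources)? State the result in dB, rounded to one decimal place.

Incoherent sources combine by intensity addition: L_total = 10·log₁₀(Σ 10^(L_i/10)).
Σ 10^(L/10) = 10^(91.5/10) + 10^(74.2/10) + 10^(76.3/10) + 10^(92.6/10) = 3.301e+09.
L_total = 10·log₁₀(3.301e+09) = 95.19 dB.

95.2 dB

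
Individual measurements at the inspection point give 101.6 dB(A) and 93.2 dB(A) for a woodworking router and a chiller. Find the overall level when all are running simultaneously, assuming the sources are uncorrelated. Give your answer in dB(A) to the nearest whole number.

Incoherent sources combine by intensity addition: L_total = 10·log₁₀(Σ 10^(L_i/10)).
Σ 10^(L/10) = 10^(101.6/10) + 10^(93.2/10) = 1.654e+10.
L_total = 10·log₁₀(1.654e+10) = 102.19 dB(A).

102 dB(A)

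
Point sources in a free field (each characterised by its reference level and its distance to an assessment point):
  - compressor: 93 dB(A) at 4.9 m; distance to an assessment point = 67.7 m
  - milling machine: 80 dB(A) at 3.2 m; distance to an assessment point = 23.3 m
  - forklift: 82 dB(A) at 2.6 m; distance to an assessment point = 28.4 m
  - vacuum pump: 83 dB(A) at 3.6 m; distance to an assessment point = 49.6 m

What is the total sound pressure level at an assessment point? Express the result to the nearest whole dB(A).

72 dB(A)

Apply inverse-square spreading to bring every level to the receiver, then sum 10^(L/10).
compressor: 93 − 20·log₁₀(67.7/4.9) = 93 − 22.81 = 70.19 dB(A).
milling machine: 80 − 20·log₁₀(23.3/3.2) = 80 − 17.24 = 62.76 dB(A).
forklift: 82 − 20·log₁₀(28.4/2.6) = 82 − 20.77 = 61.23 dB(A).
vacuum pump: 83 − 20·log₁₀(49.6/3.6) = 83 − 22.78 = 60.22 dB(A).
Σ 10^(L/10) = 1.472e+07 → L_total = 10·log₁₀(1.472e+07) = 71.68 dB(A).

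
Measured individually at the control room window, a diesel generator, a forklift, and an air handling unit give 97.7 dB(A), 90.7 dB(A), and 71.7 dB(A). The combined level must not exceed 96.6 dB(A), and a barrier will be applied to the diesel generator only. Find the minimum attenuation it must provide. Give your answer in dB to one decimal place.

Everything except the diesel generator sums to 10^(90.7/10) + 10^(71.7/10) = 1.190e+09 in linear terms, 90.75 dB(A).
To meet 96.6 dB(A) overall, the treated diesel generator may contribute at most 10^(96.6/10) − 1.190e+09 = 3.381e+09, i.e. 95.29 dB(A).
So the diesel generator must be reduced from 97.7 to 95.29 dB(A): IL = 2.41 dB.

2.4 dB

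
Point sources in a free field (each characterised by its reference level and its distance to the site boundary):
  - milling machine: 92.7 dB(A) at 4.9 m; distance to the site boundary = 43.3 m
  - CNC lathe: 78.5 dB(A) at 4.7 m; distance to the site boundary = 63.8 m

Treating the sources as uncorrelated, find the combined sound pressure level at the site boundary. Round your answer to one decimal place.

73.8 dB(A)

First find each source's level at the receiver (point-source: −20·log₁₀(r/r_ref)), then combine on an intensity basis.
milling machine: 92.7 − 20·log₁₀(43.3/4.9) = 92.7 − 18.93 = 73.77 dB(A).
CNC lathe: 78.5 − 20·log₁₀(63.8/4.7) = 78.5 − 22.65 = 55.85 dB(A).
Σ 10^(L/10) = 2.423e+07 → L_total = 10·log₁₀(2.423e+07) = 73.84 dB(A).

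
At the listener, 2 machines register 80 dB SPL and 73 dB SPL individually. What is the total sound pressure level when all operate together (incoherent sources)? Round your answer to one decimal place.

80.8 dB SPL

Incoherent sources combine by intensity addition: L_total = 10·log₁₀(Σ 10^(L_i/10)).
Σ 10^(L/10) = 10^(80/10) + 10^(73/10) = 1.200e+08.
L_total = 10·log₁₀(1.200e+08) = 80.79 dB SPL.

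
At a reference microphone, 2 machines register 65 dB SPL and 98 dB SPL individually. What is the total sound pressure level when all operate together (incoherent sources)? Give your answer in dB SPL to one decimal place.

Incoherent sources combine by intensity addition: L_total = 10·log₁₀(Σ 10^(L_i/10)).
Σ 10^(L/10) = 10^(65/10) + 10^(98/10) = 6.313e+09.
L_total = 10·log₁₀(6.313e+09) = 98.00 dB SPL.

98.0 dB SPL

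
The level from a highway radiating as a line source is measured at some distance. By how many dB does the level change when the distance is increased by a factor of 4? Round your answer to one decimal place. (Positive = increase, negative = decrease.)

-6.0 dB

Line-source spreading: ΔL = −10·log₁₀(r₂/r₁).
ΔL = −10·log₁₀(4) = -6.02 dB.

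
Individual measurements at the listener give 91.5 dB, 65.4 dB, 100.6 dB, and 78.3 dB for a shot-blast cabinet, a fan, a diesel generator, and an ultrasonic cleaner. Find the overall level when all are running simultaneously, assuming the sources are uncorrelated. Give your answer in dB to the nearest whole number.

101 dB

For uncorrelated sources the intensities add, so convert each level to linear form, sum, and take 10·log₁₀ of the total.
Σ 10^(L/10) = 10^(91.5/10) + 10^(65.4/10) + 10^(100.6/10) + 10^(78.3/10) = 1.297e+10.
L_total = 10·log₁₀(1.297e+10) = 101.13 dB.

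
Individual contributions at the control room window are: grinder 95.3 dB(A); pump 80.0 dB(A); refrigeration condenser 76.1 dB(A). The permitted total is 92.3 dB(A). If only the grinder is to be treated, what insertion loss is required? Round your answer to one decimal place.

Fixed contribution from the other sources: Σ 10^(L/10) = 10^(80.0/10) + 10^(76.1/10) = 1.407e+08 (81.48 dB(A)).
The limit corresponds to 10^(92.3/10) = 1.698e+09; subtracting the fixed part leaves 1.558e+09 for the grinder, i.e. 91.92 dB(A).
Required insertion loss = 95.3 − 91.92 = 3.38 dB.

3.4 dB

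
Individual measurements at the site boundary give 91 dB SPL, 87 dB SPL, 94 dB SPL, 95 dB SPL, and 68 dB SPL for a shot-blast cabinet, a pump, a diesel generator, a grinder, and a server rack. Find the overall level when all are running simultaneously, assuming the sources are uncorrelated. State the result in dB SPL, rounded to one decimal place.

98.7 dB SPL

Incoherent sources combine by intensity addition: L_total = 10·log₁₀(Σ 10^(L_i/10)).
Σ 10^(L/10) = 10^(91/10) + 10^(87/10) + 10^(94/10) + 10^(95/10) + 10^(68/10) = 7.441e+09.
L_total = 10·log₁₀(7.441e+09) = 98.72 dB SPL.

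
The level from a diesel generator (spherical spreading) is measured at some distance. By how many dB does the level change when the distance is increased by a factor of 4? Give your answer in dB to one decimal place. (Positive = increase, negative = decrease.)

Point-source spreading: ΔL = −20·log₁₀(r₂/r₁).
ΔL = −20·log₁₀(4) = -12.04 dB.

-12.0 dB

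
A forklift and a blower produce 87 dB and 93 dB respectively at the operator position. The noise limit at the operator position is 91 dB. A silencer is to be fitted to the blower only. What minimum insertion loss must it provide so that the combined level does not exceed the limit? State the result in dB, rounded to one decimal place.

4.2 dB

The untreated sources together contribute 10^(87/10) = 5.012e+08, i.e. 87.00 dB.
The limit corresponds to 10^(91/10) = 1.259e+09; subtracting the fixed part leaves 7.577e+08 for the blower, i.e. 88.80 dB.
Required insertion loss = 93 − 88.80 = 4.20 dB.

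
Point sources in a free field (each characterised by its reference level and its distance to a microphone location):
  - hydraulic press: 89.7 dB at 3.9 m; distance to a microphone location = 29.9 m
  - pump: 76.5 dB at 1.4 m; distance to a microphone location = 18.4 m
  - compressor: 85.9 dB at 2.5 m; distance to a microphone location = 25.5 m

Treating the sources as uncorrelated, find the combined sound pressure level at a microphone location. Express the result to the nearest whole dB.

Propagate each source to the receiver with L = L_ref − 20·log₁₀(r/r_ref), then add intensities.
hydraulic press: 89.7 − 20·log₁₀(29.9/3.9) = 89.7 − 17.69 = 72.01 dB.
pump: 76.5 − 20·log₁₀(18.4/1.4) = 76.5 − 22.37 = 54.13 dB.
compressor: 85.9 − 20·log₁₀(25.5/2.5) = 85.9 − 20.17 = 65.73 dB.
Σ 10^(L/10) = 1.988e+07 → L_total = 10·log₁₀(1.988e+07) = 72.98 dB.

73 dB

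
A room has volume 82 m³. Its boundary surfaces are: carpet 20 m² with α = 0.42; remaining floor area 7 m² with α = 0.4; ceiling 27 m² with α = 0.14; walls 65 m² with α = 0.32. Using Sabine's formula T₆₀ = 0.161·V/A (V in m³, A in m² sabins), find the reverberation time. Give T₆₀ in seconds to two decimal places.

0.37 s

A = Σ Sᵢαᵢ = 20·0.42 + 7·0.4 + 27·0.14 + 65·0.32 = 35.78 m².
T₆₀ = 0.161·V/A = 0.161·82/35.78 = 0.369 s.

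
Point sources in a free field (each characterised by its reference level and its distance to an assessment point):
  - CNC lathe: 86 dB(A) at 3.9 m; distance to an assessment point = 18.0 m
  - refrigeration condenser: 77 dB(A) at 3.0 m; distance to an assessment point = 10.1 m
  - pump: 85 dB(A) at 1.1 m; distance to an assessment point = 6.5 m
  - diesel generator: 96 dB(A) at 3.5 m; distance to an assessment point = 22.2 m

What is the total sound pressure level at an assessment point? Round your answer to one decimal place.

81.2 dB(A)

Propagate each source to the receiver with L = L_ref − 20·log₁₀(r/r_ref), then add intensities.
CNC lathe: 86 − 20·log₁₀(18.0/3.9) = 86 − 13.28 = 72.72 dB(A).
refrigeration condenser: 77 − 20·log₁₀(10.1/3.0) = 77 − 10.54 = 66.46 dB(A).
pump: 85 − 20·log₁₀(6.5/1.1) = 85 − 15.43 = 69.57 dB(A).
diesel generator: 96 − 20·log₁₀(22.2/3.5) = 96 − 16.05 = 79.95 dB(A).
Σ 10^(L/10) = 1.311e+08 → L_total = 10·log₁₀(1.311e+08) = 81.18 dB(A).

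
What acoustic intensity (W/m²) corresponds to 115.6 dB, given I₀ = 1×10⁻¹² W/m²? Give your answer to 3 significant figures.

0.363 W/m²

L = 10·log₁₀(I/I₀) ⇒ I = I₀·10^(L/10) = 10⁻¹² × 10^11.56.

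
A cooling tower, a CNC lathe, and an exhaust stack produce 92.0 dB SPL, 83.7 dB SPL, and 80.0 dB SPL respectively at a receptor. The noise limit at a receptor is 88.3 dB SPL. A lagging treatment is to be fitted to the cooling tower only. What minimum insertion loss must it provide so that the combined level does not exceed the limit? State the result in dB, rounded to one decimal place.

6.7 dB

The untreated sources together contribute 10^(83.7/10) + 10^(80.0/10) = 3.344e+08, i.e. 85.24 dB SPL.
To meet 88.3 dB SPL overall, the treated cooling tower may contribute at most 10^(88.3/10) − 3.344e+08 = 3.417e+08, i.e. 85.34 dB SPL.
So the cooling tower must be reduced from 92.0 to 85.34 dB SPL: IL = 6.66 dB.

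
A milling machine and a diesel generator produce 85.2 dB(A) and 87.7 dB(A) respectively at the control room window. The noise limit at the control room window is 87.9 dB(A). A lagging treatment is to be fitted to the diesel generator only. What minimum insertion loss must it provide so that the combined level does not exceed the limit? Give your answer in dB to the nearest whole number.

3 dB

The untreated sources together contribute 10^(85.2/10) = 3.311e+08, i.e. 85.20 dB(A).
To meet 87.9 dB(A) overall, the treated diesel generator may contribute at most 10^(87.9/10) − 3.311e+08 = 2.855e+08, i.e. 84.56 dB(A).
Required insertion loss = 87.7 − 84.56 = 3.14 dB.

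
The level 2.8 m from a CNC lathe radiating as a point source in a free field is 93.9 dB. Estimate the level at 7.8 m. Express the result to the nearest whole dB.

Spherical spreading from a point source gives a 20·log₁₀(r₂/r₁) drop.
L₂ = 93.9 − 20·log₁₀(7.8/2.8) = 93.9 − 8.899 = 85.00 dB.

85 dB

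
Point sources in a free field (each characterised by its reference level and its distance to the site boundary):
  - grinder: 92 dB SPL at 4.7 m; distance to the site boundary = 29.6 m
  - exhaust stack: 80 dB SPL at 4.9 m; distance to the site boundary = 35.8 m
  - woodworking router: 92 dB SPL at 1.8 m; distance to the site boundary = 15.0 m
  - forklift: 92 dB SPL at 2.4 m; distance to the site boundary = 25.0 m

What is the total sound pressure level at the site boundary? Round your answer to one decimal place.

Apply inverse-square spreading to bring every level to the receiver, then sum 10^(L/10).
grinder: 92 − 20·log₁₀(29.6/4.7) = 92 − 15.98 = 76.02 dB SPL.
exhaust stack: 80 − 20·log₁₀(35.8/4.9) = 80 − 17.27 = 62.73 dB SPL.
woodworking router: 92 − 20·log₁₀(15.0/1.8) = 92 − 18.42 = 73.58 dB SPL.
forklift: 92 − 20·log₁₀(25.0/2.4) = 92 − 20.35 = 71.65 dB SPL.
Σ 10^(L/10) = 7.926e+07 → L_total = 10·log₁₀(7.926e+07) = 78.99 dB SPL.

79.0 dB SPL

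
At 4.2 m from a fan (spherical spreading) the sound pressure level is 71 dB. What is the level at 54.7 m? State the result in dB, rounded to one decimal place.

Spherical spreading from a point source gives a 20·log₁₀(r₂/r₁) drop.
L₂ = 71 − 20·log₁₀(54.7/4.2) = 71 − 22.295 = 48.71 dB.

48.7 dB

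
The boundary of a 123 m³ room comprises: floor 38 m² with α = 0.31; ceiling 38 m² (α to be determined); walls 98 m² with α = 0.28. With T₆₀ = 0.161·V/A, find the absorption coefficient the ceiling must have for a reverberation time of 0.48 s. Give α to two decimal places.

Required total absorption A = 0.161·123/0.48 = 41.26 m².
Absorption from the other surfaces = 38·0.31 + 98·0.28 = 39.22 m², so the ceiling must supply 2.04 m² over 38 m².
α = 2.04/38 = 0.054.

0.05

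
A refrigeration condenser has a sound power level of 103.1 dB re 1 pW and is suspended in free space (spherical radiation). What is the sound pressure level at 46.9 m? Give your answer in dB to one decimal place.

Free-field spherical radiation: L_p = L_w − 10·log₁₀(4π·r²), r = 46.9 m.
4π·r² = 2.764e+04 m², 10·log₁₀ of that is 44.416 dB.
L_p = 103.1 − 44.416 = 58.68 dB.

58.7 dB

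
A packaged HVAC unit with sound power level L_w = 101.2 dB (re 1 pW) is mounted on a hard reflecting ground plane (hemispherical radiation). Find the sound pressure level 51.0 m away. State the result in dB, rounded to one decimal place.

Free-field hemispherical radiation: L_p = L_w − 10·log₁₀(2π·r²), r = 51.0 m.
2π·r² = 1.634e+04 m², 10·log₁₀ of that is 42.133 dB.
L_p = 101.2 − 42.133 = 59.07 dB.

59.1 dB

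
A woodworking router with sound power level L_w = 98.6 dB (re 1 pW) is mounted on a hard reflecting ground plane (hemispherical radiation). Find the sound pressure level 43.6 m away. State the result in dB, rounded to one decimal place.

L_p = L_w − 10·log₁₀(2π·r²) with r = 43.6 m.
2π·r² = 1.194e+04 m², 10·log₁₀ of that is 40.772 dB.
L_p = 98.6 − 40.772 = 57.83 dB.

57.8 dB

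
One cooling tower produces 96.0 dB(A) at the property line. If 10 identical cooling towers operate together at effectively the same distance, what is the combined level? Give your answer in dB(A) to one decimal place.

106.0 dB(A)

L_total = L₁ + 10·log₁₀ N for N identical incoherent sources.
L_total = 96.0 + 10·log₁₀(10) = 96.0 + 10.000 = 106.00 dB(A).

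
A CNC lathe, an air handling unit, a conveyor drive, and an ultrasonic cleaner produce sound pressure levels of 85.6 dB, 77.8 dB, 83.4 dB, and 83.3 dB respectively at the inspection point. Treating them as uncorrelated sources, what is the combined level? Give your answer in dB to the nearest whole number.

89 dB

Incoherent sources combine by intensity addition: L_total = 10·log₁₀(Σ 10^(L_i/10)).
Σ 10^(L/10) = 10^(85.6/10) + 10^(77.8/10) + 10^(83.4/10) + 10^(83.3/10) = 8.559e+08.
L_total = 10·log₁₀(8.559e+08) = 89.32 dB.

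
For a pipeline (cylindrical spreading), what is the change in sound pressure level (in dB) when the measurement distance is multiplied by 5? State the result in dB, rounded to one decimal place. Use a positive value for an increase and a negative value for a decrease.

-7.0 dB

A line source loses 3 dB per doubling of distance; generally ΔL = −10·log₁₀(r₂/r₁).
ΔL = −10·log₁₀(5) = -6.99 dB.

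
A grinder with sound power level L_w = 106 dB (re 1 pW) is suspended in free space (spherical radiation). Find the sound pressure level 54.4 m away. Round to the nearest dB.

Free-field spherical radiation: L_p = L_w − 10·log₁₀(4π·r²), r = 54.4 m.
4π·r² = 3.719e+04 m², 10·log₁₀ of that is 45.704 dB.
L_p = 106 − 45.704 = 60.30 dB.

60 dB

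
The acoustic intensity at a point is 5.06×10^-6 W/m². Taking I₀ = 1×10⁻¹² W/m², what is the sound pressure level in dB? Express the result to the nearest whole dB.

I/I₀ = 5.06×10^-6/10⁻¹² = 5.06×10^6, and L = 10·log₁₀(I/I₀).
L = 10·(0.7042 + 6) = 67.04 dB.

67 dB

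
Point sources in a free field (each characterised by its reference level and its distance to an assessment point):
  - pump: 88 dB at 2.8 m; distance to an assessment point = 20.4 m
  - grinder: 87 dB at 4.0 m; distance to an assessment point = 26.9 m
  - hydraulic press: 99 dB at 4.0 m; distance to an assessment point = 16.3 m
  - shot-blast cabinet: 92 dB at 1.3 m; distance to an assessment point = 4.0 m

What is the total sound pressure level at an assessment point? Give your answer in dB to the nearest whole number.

Apply inverse-square spreading to bring every level to the receiver, then sum 10^(L/10).
pump: 88 − 20·log₁₀(20.4/2.8) = 88 − 17.25 = 70.75 dB.
grinder: 87 − 20·log₁₀(26.9/4.0) = 87 − 16.55 = 70.45 dB.
hydraulic press: 99 − 20·log₁₀(16.3/4.0) = 99 − 12.20 = 86.80 dB.
shot-blast cabinet: 92 − 20·log₁₀(4.0/1.3) = 92 − 9.76 = 82.24 dB.
Σ 10^(L/10) = 6.687e+08 → L_total = 10·log₁₀(6.687e+08) = 88.25 dB.

88 dB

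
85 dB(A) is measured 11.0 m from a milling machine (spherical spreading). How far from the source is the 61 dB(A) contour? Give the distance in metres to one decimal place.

174.3 m

For a point source L₁ − L₂ = 20·log₁₀(r₂/r₁), so r₂ = r₁·10^((L₁−L₂)/20).
r₂ = 11.0·10^((85−61)/20) = 11.0·10^(24.0/20) = 174.34 m.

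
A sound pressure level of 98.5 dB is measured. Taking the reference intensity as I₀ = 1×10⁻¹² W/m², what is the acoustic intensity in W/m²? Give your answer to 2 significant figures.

0.0071 W/m²

I = I₀·10^(L/10) = 10⁻¹² × 10^(98.5/10) = 10^(-2.150).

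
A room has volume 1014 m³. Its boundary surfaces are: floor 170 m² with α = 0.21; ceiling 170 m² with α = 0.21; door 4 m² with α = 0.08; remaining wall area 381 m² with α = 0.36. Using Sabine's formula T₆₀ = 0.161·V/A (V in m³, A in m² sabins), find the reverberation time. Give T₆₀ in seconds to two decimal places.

0.78 s

A = Σ Sᵢαᵢ = 170·0.21 + 170·0.21 + 4·0.08 + 381·0.36 = 208.88 m².
T₆₀ = 0.161·V/A = 0.161·1014/208.88 = 0.782 s.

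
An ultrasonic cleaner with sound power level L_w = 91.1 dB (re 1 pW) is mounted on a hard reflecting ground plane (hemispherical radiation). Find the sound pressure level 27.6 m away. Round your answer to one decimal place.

Free-field hemispherical radiation: L_p = L_w − 10·log₁₀(2π·r²), r = 27.6 m.
2π·r² = 4786 m², 10·log₁₀ of that is 36.800 dB.
L_p = 91.1 − 36.800 = 54.30 dB.

54.3 dB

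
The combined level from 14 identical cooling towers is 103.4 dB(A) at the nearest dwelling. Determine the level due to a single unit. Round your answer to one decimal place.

14 equal contributions raise the level by 10·log₁₀ 14 = 11.461 dB, so each unit alone gives 103.4 − 11.461.

91.9 dB(A)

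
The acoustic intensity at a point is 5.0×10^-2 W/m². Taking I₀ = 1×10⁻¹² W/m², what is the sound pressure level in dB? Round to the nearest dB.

L = 10·log₁₀(I/I₀) = 10·log₁₀(5.0×10^-2/10⁻¹²) = 10·log₁₀(5.0×10^10).
L = 10·(0.6990 + 10) = 106.99 dB.

107 dB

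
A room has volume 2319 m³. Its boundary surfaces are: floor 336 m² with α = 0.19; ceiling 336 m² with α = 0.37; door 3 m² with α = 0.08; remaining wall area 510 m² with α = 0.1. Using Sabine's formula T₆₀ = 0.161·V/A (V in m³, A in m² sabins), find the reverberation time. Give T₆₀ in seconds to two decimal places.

1.56 s

A = Σ Sᵢαᵢ = 336·0.19 + 336·0.37 + 3·0.08 + 510·0.1 = 239.40 m².
T₆₀ = 0.161 × 2319 / 239.40 = 1.560 s.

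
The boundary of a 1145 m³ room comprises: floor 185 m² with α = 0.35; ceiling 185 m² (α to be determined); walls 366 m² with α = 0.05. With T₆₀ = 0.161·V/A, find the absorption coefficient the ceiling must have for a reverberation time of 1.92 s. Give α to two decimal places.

Required total absorption A = 0.161·1145/1.92 = 96.01 m².
Absorption from the other surfaces = 185·0.35 + 366·0.05 = 83.05 m², so the ceiling must supply 12.96 m² over 185 m².
α = 12.96/185 = 0.070.

0.07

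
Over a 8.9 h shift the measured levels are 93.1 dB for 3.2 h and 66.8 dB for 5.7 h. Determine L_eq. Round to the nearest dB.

L_eq = 10·log₁₀[(1/T)·Σ tᵢ·10^(Lᵢ/10)] with T = 8.9 h.
Σ tᵢ·10^(Lᵢ/10) = 3.2·10^(93.1/10) + 5.7·10^(66.8/10) = 6.561e+09.
L_eq = 10·log₁₀(6.561e+09/8.9) = 88.68 dB.

89 dB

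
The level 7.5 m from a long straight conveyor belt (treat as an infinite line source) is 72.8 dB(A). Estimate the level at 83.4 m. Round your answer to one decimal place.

Line-source attenuation: ΔL = 10·log₁₀(r₂/r₁) = 10·log₁₀(83.4/7.5) = 10.461 dB.
L₂ = 72.8 − 10·log₁₀(83.4/7.5) = 72.8 − 10.461 = 62.34 dB(A).

62.3 dB(A)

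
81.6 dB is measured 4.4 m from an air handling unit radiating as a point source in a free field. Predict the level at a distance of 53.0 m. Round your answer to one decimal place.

Point-source attenuation: ΔL = 20·log₁₀(r₂/r₁) = 20·log₁₀(53.0/4.4) = 21.616 dB.
L₂ = 81.6 − 20·log₁₀(53.0/4.4) = 81.6 − 21.616 = 59.98 dB.

60.0 dB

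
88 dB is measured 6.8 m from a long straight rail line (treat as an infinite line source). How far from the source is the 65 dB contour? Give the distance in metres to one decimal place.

1356.8 m

The 23.0 dB drop corresponds to a distance ratio of 10^(23.0/10) for a line source.
r₂ = 6.8·10^((88−65)/10) = 6.8·10^(23.0/10) = 1356.78 m.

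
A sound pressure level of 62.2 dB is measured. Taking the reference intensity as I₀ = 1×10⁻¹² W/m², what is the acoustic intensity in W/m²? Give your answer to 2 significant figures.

I/I₀ = 10^(62.2/10) = 1.66e+06, so I = 1.66e+06 × 10⁻¹² W/m².

1.7e-06 W/m²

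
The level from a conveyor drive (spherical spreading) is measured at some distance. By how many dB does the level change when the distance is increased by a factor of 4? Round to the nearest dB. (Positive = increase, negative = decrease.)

A point source loses 6 dB per doubling of distance; generally ΔL = −20·log₁₀(r₂/r₁).
ΔL = −20·log₁₀(4) = -12.04 dB.

-12 dB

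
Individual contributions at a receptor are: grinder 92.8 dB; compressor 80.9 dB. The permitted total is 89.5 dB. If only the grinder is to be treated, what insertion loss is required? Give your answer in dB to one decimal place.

3.9 dB

The untreated sources together contribute 10^(80.9/10) = 1.230e+08, i.e. 80.90 dB.
To meet 89.5 dB overall, the treated grinder may contribute at most 10^(89.5/10) − 1.230e+08 = 7.682e+08, i.e. 88.85 dB.
So the grinder must be reduced from 92.8 to 88.85 dB: IL = 3.95 dB.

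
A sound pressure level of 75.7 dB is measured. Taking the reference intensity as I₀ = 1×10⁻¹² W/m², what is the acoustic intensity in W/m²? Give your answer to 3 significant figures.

I/I₀ = 10^(75.7/10) = 3.715e+07, so I = 3.715e+07 × 10⁻¹² W/m².

3.72e-05 W/m²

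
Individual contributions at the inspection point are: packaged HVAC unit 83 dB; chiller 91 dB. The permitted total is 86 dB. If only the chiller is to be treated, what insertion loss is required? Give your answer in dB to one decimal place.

Fixed contribution from the other source: Σ 10^(L/10) = 10^(83/10) = 1.995e+08 (83.00 dB).
The limit corresponds to 10^(86/10) = 3.981e+08; subtracting the fixed part leaves 1.986e+08 for the chiller, i.e. 82.98 dB.
So the chiller must be reduced from 91 to 82.98 dB: IL = 8.02 dB.

8.0 dB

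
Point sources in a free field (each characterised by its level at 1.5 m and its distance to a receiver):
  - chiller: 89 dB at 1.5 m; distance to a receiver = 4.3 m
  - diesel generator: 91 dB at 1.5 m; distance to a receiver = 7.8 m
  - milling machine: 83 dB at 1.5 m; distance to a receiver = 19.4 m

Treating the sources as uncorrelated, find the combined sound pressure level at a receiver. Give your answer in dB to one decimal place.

Apply inverse-square spreading to bring every level to the receiver, then sum 10^(L/10).
chiller: 89 − 20·log₁₀(4.3/1.5) = 89 − 9.15 = 79.85 dB.
diesel generator: 91 − 20·log₁₀(7.8/1.5) = 91 − 14.32 = 76.68 dB.
milling machine: 83 − 20·log₁₀(19.4/1.5) = 83 − 22.23 = 60.77 dB.
Σ 10^(L/10) = 1.444e+08 → L_total = 10·log₁₀(1.444e+08) = 81.60 dB.

81.6 dB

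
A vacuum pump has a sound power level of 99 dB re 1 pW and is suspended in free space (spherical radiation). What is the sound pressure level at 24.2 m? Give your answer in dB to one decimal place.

60.3 dB

The power spreads over a sphere of area 4π·r², so L_p = L_w − 10·log₁₀(4π·r²).
4π·r² = 7359 m², 10·log₁₀ of that is 38.668 dB.
L_p = 99 − 38.668 = 60.33 dB.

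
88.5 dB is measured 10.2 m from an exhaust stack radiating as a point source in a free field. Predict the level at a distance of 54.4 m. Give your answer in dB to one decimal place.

Spherical spreading from a point source gives a 20·log₁₀(r₂/r₁) drop.
L₂ = 88.5 − 20·log₁₀(54.4/10.2) = 88.5 − 14.540 = 73.96 dB.

74.0 dB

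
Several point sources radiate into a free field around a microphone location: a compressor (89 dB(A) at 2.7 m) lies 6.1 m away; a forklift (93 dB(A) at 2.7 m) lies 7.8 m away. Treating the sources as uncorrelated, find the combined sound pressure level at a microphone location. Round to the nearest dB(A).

86 dB(A)

Propagate each source to the receiver with L = L_ref − 20·log₁₀(r/r_ref), then add intensities.
compressor: 89 − 20·log₁₀(6.1/2.7) = 89 − 7.08 = 81.92 dB(A).
forklift: 93 − 20·log₁₀(7.8/2.7) = 93 − 9.21 = 83.79 dB(A).
Σ 10^(L/10) = 3.947e+08 → L_total = 10·log₁₀(3.947e+08) = 85.96 dB(A).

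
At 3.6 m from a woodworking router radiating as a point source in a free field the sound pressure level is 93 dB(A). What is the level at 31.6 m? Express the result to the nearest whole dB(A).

For a point source, L₂ = L₁ − 20·log₁₀(r₂/r₁).
L₂ = 93 − 20·log₁₀(31.6/3.6) = 93 − 18.868 = 74.13 dB(A).

74 dB(A)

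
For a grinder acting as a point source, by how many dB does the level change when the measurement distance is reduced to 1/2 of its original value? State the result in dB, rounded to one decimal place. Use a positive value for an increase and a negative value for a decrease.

With spherical spreading the level changes by −20·log₁₀(r₂/r₁).
ΔL = −20·log₁₀(0.5) = +6.02 dB.

+6.0 dB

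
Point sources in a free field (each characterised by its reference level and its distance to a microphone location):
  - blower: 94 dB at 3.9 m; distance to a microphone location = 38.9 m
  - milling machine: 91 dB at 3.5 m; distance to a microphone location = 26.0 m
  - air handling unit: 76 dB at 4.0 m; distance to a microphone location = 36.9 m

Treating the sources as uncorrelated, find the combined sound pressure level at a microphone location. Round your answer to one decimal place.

76.9 dB

Propagate each source to the receiver with L = L_ref − 20·log₁₀(r/r_ref), then add intensities.
blower: 94 − 20·log₁₀(38.9/3.9) = 94 − 19.98 = 74.02 dB.
milling machine: 91 − 20·log₁₀(26.0/3.5) = 91 − 17.42 = 73.58 dB.
air handling unit: 76 − 20·log₁₀(36.9/4.0) = 76 − 19.30 = 56.70 dB.
Σ 10^(L/10) = 4.853e+07 → L_total = 10·log₁₀(4.853e+07) = 76.86 dB.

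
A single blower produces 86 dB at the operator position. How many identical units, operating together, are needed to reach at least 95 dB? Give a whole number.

N identical sources give L₁ + 10·log₁₀ N, so require 10·log₁₀ N ≥ 95 − 86 = 9.0 dB.
N ≥ 10^(9.0/10) = 7.943, so N = 8.

8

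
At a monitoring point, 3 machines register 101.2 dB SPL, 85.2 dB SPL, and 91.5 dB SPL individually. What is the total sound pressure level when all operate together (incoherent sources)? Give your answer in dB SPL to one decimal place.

101.7 dB SPL

Incoherent sources combine by intensity addition: L_total = 10·log₁₀(Σ 10^(L_i/10)).
Σ 10^(L/10) = 10^(101.2/10) + 10^(85.2/10) + 10^(91.5/10) = 1.493e+10.
L_total = 10·log₁₀(1.493e+10) = 101.74 dB SPL.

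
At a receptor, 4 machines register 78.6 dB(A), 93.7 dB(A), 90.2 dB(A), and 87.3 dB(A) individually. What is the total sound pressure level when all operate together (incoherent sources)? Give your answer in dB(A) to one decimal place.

Incoherent sources combine by intensity addition: L_total = 10·log₁₀(Σ 10^(L_i/10)).
Σ 10^(L/10) = 10^(78.6/10) + 10^(93.7/10) + 10^(90.2/10) + 10^(87.3/10) = 4.001e+09.
L_total = 10·log₁₀(4.001e+09) = 96.02 dB(A).

96.0 dB(A)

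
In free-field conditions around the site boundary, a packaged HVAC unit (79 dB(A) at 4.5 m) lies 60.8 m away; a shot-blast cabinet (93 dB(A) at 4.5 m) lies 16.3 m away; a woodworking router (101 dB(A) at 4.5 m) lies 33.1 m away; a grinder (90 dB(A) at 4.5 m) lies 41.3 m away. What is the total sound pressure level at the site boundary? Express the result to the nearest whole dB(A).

Propagate each source to the receiver with L = L_ref − 20·log₁₀(r/r_ref), then add intensities.
packaged HVAC unit: 79 − 20·log₁₀(60.8/4.5) = 79 − 22.61 = 56.39 dB(A).
shot-blast cabinet: 93 − 20·log₁₀(16.3/4.5) = 93 − 11.18 = 81.82 dB(A).
woodworking router: 101 − 20·log₁₀(33.1/4.5) = 101 − 17.33 = 83.67 dB(A).
grinder: 90 − 20·log₁₀(41.3/4.5) = 90 − 19.25 = 70.75 dB(A).
Σ 10^(L/10) = 3.971e+08 → L_total = 10·log₁₀(3.971e+08) = 85.99 dB(A).

86 dB(A)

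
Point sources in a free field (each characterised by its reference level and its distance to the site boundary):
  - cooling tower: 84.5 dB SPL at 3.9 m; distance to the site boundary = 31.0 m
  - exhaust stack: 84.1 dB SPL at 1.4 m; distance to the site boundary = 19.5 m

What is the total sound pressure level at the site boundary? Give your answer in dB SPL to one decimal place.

First find each source's level at the receiver (point-source: −20·log₁₀(r/r_ref)), then combine on an intensity basis.
cooling tower: 84.5 − 20·log₁₀(31.0/3.9) = 84.5 − 18.01 = 66.49 dB SPL.
exhaust stack: 84.1 − 20·log₁₀(19.5/1.4) = 84.1 − 22.88 = 61.22 dB SPL.
Σ 10^(L/10) = 5.786e+06 → L_total = 10·log₁₀(5.786e+06) = 67.62 dB SPL.

67.6 dB SPL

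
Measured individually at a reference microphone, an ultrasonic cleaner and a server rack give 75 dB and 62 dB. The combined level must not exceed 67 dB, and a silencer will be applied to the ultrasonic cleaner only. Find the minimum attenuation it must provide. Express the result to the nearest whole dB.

Everything except the ultrasonic cleaner sums to 10^(62/10) = 1.585e+06 in linear terms, 62.00 dB.
To meet 67 dB overall, the treated ultrasonic cleaner may contribute at most 10^(67/10) − 1.585e+06 = 3.427e+06, i.e. 65.35 dB.
Required insertion loss = 75 − 65.35 = 9.65 dB.

10 dB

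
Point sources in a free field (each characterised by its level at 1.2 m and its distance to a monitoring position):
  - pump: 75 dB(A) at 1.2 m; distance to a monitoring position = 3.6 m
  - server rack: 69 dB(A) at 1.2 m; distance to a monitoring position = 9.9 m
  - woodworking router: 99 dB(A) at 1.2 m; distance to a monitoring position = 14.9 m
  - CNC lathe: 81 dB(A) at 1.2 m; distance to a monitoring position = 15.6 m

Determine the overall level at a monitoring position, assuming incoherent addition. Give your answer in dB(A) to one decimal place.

First find each source's level at the receiver (point-source: −20·log₁₀(r/r_ref)), then combine on an intensity basis.
pump: 75 − 20·log₁₀(3.6/1.2) = 75 − 9.54 = 65.46 dB(A).
server rack: 69 − 20·log₁₀(9.9/1.2) = 69 − 18.33 = 50.67 dB(A).
woodworking router: 99 − 20·log₁₀(14.9/1.2) = 99 − 21.88 = 77.12 dB(A).
CNC lathe: 81 − 20·log₁₀(15.6/1.2) = 81 − 22.28 = 58.72 dB(A).
Σ 10^(L/10) = 5.590e+07 → L_total = 10·log₁₀(5.590e+07) = 77.47 dB(A).

77.5 dB(A)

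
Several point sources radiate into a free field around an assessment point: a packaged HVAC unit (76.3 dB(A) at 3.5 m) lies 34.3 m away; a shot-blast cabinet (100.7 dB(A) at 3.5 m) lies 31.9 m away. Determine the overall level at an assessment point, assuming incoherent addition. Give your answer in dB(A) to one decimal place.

Apply inverse-square spreading to bring every level to the receiver, then sum 10^(L/10).
packaged HVAC unit: 76.3 − 20·log₁₀(34.3/3.5) = 76.3 − 19.82 = 56.48 dB(A).
shot-blast cabinet: 100.7 − 20·log₁₀(31.9/3.5) = 100.7 − 19.19 = 81.51 dB(A).
Σ 10^(L/10) = 1.419e+08 → L_total = 10·log₁₀(1.419e+08) = 81.52 dB(A).

81.5 dB(A)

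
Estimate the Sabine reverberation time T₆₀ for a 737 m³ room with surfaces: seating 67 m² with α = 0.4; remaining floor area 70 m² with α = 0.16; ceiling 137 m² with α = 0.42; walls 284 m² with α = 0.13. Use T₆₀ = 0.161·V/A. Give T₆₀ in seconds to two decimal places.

0.90 s

Total absorption A = 67·0.4 + 70·0.16 + 137·0.42 + 284·0.13 = 132.46 m² sabins.
T₆₀ = 0.161·V/A = 0.161·737/132.46 = 0.896 s.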